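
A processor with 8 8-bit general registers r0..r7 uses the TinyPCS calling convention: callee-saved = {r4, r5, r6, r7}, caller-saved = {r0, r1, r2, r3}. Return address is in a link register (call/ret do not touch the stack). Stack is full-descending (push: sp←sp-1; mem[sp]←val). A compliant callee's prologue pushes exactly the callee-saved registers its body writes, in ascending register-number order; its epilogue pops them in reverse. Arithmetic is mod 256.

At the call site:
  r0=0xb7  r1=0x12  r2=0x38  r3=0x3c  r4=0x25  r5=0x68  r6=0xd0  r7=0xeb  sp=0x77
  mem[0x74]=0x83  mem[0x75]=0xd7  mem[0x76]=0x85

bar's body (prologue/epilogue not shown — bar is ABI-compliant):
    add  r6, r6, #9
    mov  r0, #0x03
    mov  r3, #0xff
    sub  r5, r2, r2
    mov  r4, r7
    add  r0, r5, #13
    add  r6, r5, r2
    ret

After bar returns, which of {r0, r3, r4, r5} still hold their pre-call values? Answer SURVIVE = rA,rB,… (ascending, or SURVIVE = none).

SURVIVE = r4,r5

prologue: push r4 -> mem[0x76]=0x25, sp=0x76
prologue: push r5 -> mem[0x75]=0x68, sp=0x75
prologue: push r6 -> mem[0x74]=0xd0, sp=0x74
body[0] add  r6, r6, #9 -> r6=0xd9
body[1] mov  r0, #0x03 -> r0=0x03
body[2] mov  r3, #0xff -> r3=0xff
body[3] sub  r5, r2, r2 -> r5=0x00
body[4] mov  r4, r7 -> r4=0xeb
body[5] add  r0, r5, #13 -> r0=0x0d
body[6] add  r6, r5, r2 -> r6=0x38
epilogue: pop r6=0xd0, sp=0x75
epilogue: pop r5=0x68, sp=0x76
epilogue: pop r4=0x25, sp=0x77
r0: caller-saved, written=True
r3: caller-saved, written=True
r4: callee-saved, written=True
r5: callee-saved, written=True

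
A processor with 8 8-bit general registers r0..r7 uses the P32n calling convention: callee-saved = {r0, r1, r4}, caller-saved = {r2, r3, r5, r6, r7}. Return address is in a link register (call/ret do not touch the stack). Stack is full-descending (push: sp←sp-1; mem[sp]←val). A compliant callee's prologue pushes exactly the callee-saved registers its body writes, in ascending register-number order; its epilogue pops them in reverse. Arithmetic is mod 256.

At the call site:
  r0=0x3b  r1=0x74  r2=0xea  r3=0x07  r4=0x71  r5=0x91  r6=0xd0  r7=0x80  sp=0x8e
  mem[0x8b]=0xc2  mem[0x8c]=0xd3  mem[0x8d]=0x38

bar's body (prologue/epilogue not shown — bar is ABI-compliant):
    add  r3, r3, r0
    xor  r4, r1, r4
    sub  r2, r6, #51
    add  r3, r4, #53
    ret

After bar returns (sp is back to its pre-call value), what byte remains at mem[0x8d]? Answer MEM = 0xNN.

prologue: push r4 -> mem[0x8d]=0x71, sp=0x8d
body[0] add  r3, r3, r0 -> r3=0x42
body[1] xor  r4, r1, r4 -> r4=0x05
body[2] sub  r2, r6, #51 -> r2=0x9d
body[3] add  r3, r4, #53 -> r3=0x3a
epilogue: pop r4=0x71, sp=0x8e
prologue pushed ['r4'] at ['0x8d']

MEM = 0x71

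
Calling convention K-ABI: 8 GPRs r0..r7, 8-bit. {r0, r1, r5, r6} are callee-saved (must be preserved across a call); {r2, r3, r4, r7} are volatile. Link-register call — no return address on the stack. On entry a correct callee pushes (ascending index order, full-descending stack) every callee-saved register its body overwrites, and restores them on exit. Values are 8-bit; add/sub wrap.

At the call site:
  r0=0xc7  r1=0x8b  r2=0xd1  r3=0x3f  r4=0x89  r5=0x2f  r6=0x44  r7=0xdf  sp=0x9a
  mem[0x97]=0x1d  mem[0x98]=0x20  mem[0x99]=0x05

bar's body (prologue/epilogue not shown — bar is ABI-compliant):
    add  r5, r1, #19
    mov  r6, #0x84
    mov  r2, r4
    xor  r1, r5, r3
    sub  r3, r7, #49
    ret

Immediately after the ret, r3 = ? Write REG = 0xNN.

prologue: push r1 -> mem[0x99]=0x8b, sp=0x99
prologue: push r5 -> mem[0x98]=0x2f, sp=0x98
prologue: push r6 -> mem[0x97]=0x44, sp=0x97
body[0] add  r5, r1, #19 -> r5=0x9e
body[1] mov  r6, #0x84 -> r6=0x84
body[2] mov  r2, r4 -> r2=0x89
body[3] xor  r1, r5, r3 -> r1=0xa1
body[4] sub  r3, r7, #49 -> r3=0xae
epilogue: pop r6=0x44, sp=0x98
epilogue: pop r5=0x2f, sp=0x99
epilogue: pop r1=0x8b, sp=0x9a
r3 is caller-saved -> body value

REG = 0xae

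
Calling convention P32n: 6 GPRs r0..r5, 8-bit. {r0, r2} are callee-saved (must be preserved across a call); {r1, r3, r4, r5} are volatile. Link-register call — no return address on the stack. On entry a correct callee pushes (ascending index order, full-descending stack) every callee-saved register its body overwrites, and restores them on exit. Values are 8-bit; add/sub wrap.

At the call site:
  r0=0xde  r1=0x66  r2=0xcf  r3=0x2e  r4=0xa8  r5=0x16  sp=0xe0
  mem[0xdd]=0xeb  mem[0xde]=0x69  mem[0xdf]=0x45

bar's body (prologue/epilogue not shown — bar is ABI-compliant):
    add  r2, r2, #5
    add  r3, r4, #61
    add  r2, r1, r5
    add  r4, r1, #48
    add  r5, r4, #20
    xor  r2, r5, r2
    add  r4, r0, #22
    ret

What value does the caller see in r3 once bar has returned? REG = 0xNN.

REG = 0xe5

prologue: push r2 → mem[0xdf]=0xcf, sp=0xdf
body[0] add  r2, r2, #5 → r2=0xd4
body[1] add  r3, r4, #61 → r3=0xe5
body[2] add  r2, r1, r5 → r2=0x7c
body[3] add  r4, r1, #48 → r4=0x96
body[4] add  r5, r4, #20 → r5=0xaa
body[5] xor  r2, r5, r2 → r2=0xd6
body[6] add  r4, r0, #22 → r4=0xf4
epilogue: pop r2=0xcf, sp=0xe0
r3 is caller-saved → body value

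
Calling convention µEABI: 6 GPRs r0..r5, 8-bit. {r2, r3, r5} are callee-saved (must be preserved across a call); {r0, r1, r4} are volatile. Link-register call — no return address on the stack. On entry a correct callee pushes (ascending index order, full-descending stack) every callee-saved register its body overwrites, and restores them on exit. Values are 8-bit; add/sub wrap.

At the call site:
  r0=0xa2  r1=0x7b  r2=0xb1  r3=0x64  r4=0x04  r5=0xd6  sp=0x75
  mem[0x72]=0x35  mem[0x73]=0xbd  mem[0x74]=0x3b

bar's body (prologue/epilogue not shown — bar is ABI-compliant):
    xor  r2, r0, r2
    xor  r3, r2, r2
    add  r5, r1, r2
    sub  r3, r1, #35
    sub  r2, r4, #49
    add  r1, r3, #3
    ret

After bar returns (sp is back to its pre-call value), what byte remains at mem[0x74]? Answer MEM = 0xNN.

MEM = 0xb1

prologue: push r2 -> mem[0x74]=0xb1, sp=0x74
prologue: push r3 -> mem[0x73]=0x64, sp=0x73
prologue: push r5 -> mem[0x72]=0xd6, sp=0x72
body[0] xor  r2, r0, r2 -> r2=0x13
body[1] xor  r3, r2, r2 -> r3=0x00
body[2] add  r5, r1, r2 -> r5=0x8e
body[3] sub  r3, r1, #35 -> r3=0x58
body[4] sub  r2, r4, #49 -> r2=0xd3
body[5] add  r1, r3, #3 -> r1=0x5b
epilogue: pop r5=0xd6, sp=0x73
epilogue: pop r3=0x64, sp=0x74
epilogue: pop r2=0xb1, sp=0x75
prologue pushed ['r2', 'r3', 'r5'] at ['0x74', '0x73', '0x72']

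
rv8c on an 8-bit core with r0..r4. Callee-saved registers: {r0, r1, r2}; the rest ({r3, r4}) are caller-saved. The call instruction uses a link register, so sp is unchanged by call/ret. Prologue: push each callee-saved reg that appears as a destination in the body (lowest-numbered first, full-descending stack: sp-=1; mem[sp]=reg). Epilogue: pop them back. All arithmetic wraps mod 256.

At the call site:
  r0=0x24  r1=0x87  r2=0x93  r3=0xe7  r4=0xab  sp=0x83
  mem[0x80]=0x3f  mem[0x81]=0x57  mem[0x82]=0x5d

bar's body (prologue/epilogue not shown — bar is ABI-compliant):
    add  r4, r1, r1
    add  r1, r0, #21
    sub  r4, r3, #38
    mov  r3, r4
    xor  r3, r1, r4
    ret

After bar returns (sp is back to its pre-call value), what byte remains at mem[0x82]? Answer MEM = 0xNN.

prologue: push r1 -> mem[0x82]=0x87, sp=0x82
body[0] add  r4, r1, r1 -> r4=0x0e
body[1] add  r1, r0, #21 -> r1=0x39
body[2] sub  r4, r3, #38 -> r4=0xc1
body[3] mov  r3, r4 -> r3=0xc1
body[4] xor  r3, r1, r4 -> r3=0xf8
epilogue: pop r1=0x87, sp=0x83
prologue pushed ['r1'] at ['0x82']

MEM = 0x87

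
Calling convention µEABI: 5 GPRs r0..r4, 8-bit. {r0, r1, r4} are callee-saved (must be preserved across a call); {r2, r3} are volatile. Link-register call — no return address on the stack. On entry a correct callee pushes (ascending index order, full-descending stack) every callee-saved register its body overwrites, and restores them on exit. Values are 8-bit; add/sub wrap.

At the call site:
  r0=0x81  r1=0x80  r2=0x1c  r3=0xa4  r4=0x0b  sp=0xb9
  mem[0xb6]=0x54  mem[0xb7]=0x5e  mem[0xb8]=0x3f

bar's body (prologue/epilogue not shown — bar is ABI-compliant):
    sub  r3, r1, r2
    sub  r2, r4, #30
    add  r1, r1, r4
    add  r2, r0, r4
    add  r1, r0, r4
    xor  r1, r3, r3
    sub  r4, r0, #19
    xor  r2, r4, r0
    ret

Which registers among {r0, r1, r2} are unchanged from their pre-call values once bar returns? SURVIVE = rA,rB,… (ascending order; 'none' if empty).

SURVIVE = r0,r1

prologue: push r1 -> mem[0xb8]=0x80, sp=0xb8
prologue: push r4 -> mem[0xb7]=0x0b, sp=0xb7
body[0] sub  r3, r1, r2 -> r3=0x64
body[1] sub  r2, r4, #30 -> r2=0xed
body[2] add  r1, r1, r4 -> r1=0x8b
body[3] add  r2, r0, r4 -> r2=0x8c
body[4] add  r1, r0, r4 -> r1=0x8c
body[5] xor  r1, r3, r3 -> r1=0x00
body[6] sub  r4, r0, #19 -> r4=0x6e
body[7] xor  r2, r4, r0 -> r2=0xef
epilogue: pop r4=0x0b, sp=0xb8
epilogue: pop r1=0x80, sp=0xb9
r0: callee-saved, written=False
r1: callee-saved, written=True
r2: caller-saved, written=True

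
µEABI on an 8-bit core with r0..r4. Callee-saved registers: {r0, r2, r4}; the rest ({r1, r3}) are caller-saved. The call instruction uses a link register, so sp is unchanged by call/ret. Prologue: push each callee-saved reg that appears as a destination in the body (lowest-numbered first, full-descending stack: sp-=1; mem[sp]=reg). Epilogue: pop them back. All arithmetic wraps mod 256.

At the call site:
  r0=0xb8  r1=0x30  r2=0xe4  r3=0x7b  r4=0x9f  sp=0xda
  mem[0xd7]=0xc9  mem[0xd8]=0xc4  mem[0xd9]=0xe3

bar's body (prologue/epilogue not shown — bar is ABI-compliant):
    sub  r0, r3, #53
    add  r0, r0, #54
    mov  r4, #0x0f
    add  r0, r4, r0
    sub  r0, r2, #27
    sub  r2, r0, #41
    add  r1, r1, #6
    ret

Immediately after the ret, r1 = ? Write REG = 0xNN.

REG = 0x36

prologue: push r0 -> mem[0xd9]=0xb8, sp=0xd9
prologue: push r2 -> mem[0xd8]=0xe4, sp=0xd8
prologue: push r4 -> mem[0xd7]=0x9f, sp=0xd7
body[0] sub  r0, r3, #53 -> r0=0x46
body[1] add  r0, r0, #54 -> r0=0x7c
body[2] mov  r4, #0x0f -> r4=0x0f
body[3] add  r0, r4, r0 -> r0=0x8b
body[4] sub  r0, r2, #27 -> r0=0xc9
body[5] sub  r2, r0, #41 -> r2=0xa0
body[6] add  r1, r1, #6 -> r1=0x36
epilogue: pop r4=0x9f, sp=0xd8
epilogue: pop r2=0xe4, sp=0xd9
epilogue: pop r0=0xb8, sp=0xda
r1 is caller-saved -> body value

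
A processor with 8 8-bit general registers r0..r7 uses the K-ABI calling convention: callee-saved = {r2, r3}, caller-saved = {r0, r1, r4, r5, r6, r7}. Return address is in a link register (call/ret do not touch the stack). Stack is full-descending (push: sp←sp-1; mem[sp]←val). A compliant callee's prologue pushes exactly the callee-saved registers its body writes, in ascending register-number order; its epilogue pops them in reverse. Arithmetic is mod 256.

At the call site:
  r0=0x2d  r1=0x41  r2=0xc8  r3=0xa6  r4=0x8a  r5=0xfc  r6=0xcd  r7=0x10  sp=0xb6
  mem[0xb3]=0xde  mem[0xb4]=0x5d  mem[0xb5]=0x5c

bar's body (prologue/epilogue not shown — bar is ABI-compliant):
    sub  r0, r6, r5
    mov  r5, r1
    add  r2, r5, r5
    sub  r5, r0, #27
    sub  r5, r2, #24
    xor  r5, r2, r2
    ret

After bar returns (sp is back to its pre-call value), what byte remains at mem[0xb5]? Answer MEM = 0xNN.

MEM = 0xc8

prologue: push r2 -> mem[0xb5]=0xc8, sp=0xb5
body[0] sub  r0, r6, r5 -> r0=0xd1
body[1] mov  r5, r1 -> r5=0x41
body[2] add  r2, r5, r5 -> r2=0x82
body[3] sub  r5, r0, #27 -> r5=0xb6
body[4] sub  r5, r2, #24 -> r5=0x6a
body[5] xor  r5, r2, r2 -> r5=0x00
epilogue: pop r2=0xc8, sp=0xb6
prologue pushed ['r2'] at ['0xb5']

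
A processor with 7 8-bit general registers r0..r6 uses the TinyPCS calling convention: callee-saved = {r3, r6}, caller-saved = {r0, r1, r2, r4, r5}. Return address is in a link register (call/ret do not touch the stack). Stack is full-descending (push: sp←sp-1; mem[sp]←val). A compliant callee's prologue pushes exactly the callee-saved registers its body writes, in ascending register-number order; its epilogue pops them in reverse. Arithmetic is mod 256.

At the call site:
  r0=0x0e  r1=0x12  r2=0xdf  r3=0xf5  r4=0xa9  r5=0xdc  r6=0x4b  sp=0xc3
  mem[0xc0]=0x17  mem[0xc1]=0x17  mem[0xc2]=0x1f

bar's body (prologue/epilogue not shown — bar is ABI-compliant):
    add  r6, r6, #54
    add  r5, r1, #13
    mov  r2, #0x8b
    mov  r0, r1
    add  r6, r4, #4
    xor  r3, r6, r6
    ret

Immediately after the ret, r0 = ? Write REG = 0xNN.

prologue: push r3 -> mem[0xc2]=0xf5, sp=0xc2
prologue: push r6 -> mem[0xc1]=0x4b, sp=0xc1
body[0] add  r6, r6, #54 -> r6=0x81
body[1] add  r5, r1, #13 -> r5=0x1f
body[2] mov  r2, #0x8b -> r2=0x8b
body[3] mov  r0, r1 -> r0=0x12
body[4] add  r6, r4, #4 -> r6=0xad
body[5] xor  r3, r6, r6 -> r3=0x00
epilogue: pop r6=0x4b, sp=0xc2
epilogue: pop r3=0xf5, sp=0xc3
r0 is caller-saved -> body value

REG = 0x12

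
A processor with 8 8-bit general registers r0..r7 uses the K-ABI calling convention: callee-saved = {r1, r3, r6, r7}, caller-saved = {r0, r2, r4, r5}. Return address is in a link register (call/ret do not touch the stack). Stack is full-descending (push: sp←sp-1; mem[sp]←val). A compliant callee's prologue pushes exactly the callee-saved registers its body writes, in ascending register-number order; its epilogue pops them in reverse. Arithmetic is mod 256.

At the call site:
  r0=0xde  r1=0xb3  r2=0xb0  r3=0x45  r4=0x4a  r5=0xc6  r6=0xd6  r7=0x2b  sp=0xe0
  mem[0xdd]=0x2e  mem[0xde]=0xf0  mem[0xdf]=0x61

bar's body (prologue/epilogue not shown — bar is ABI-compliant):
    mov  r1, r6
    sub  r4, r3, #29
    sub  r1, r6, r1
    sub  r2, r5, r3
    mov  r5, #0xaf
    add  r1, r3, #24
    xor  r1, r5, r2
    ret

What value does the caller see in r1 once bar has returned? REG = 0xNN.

prologue: push r1 → mem[0xdf]=0xb3, sp=0xdf
body[0] mov  r1, r6 → r1=0xd6
body[1] sub  r4, r3, #29 → r4=0x28
body[2] sub  r1, r6, r1 → r1=0x00
body[3] sub  r2, r5, r3 → r2=0x81
body[4] mov  r5, #0xaf → r5=0xaf
body[5] add  r1, r3, #24 → r1=0x5d
body[6] xor  r1, r5, r2 → r1=0x2e
epilogue: pop r1=0xb3, sp=0xe0
r1 is callee-saved → restored

REG = 0xb3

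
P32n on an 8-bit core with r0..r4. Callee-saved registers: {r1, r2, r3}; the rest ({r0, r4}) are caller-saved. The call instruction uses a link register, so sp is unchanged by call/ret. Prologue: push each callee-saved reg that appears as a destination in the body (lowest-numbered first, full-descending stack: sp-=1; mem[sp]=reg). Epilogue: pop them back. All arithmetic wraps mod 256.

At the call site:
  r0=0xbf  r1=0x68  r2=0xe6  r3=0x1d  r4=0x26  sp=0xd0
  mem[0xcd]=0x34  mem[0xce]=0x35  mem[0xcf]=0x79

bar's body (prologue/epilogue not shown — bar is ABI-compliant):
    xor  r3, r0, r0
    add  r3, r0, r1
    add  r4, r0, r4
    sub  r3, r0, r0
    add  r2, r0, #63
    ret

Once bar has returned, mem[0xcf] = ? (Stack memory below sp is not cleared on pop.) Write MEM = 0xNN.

MEM = 0xe6

prologue: push r2 -> mem[0xcf]=0xe6, sp=0xcf
prologue: push r3 -> mem[0xce]=0x1d, sp=0xce
body[0] xor  r3, r0, r0 -> r3=0x00
body[1] add  r3, r0, r1 -> r3=0x27
body[2] add  r4, r0, r4 -> r4=0xe5
body[3] sub  r3, r0, r0 -> r3=0x00
body[4] add  r2, r0, #63 -> r2=0xfe
epilogue: pop r3=0x1d, sp=0xcf
epilogue: pop r2=0xe6, sp=0xd0
prologue pushed ['r2', 'r3'] at ['0xcf', '0xce']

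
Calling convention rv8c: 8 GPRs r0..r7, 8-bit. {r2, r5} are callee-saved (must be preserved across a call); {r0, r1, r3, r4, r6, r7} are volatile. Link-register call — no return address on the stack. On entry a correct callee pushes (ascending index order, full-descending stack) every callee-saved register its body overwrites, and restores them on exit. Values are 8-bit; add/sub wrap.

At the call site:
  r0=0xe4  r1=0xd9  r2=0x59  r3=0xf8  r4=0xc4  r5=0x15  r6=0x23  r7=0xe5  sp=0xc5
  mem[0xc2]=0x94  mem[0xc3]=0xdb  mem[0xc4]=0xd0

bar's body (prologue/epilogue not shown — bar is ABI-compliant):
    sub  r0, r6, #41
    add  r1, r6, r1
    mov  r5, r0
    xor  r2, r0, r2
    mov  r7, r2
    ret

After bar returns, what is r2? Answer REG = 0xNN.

prologue: push r2 -> mem[0xc4]=0x59, sp=0xc4
prologue: push r5 -> mem[0xc3]=0x15, sp=0xc3
body[0] sub  r0, r6, #41 -> r0=0xfa
body[1] add  r1, r6, r1 -> r1=0xfc
body[2] mov  r5, r0 -> r5=0xfa
body[3] xor  r2, r0, r2 -> r2=0xa3
body[4] mov  r7, r2 -> r7=0xa3
epilogue: pop r5=0x15, sp=0xc4
epilogue: pop r2=0x59, sp=0xc5
r2 is callee-saved -> restored

REG = 0x59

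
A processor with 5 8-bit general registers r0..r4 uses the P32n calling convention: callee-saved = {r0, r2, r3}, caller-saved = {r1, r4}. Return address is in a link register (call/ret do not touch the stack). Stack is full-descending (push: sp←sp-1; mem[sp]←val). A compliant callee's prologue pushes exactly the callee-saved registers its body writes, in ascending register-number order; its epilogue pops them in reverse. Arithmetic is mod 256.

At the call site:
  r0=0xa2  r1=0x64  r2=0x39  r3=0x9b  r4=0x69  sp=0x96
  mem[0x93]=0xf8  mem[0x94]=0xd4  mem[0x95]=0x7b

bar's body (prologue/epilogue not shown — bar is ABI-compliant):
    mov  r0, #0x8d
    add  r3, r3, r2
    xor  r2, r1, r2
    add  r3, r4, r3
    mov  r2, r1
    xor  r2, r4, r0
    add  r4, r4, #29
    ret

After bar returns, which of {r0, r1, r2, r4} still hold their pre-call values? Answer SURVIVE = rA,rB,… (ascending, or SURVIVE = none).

prologue: push r0 → mem[0x95]=0xa2, sp=0x95
prologue: push r2 → mem[0x94]=0x39, sp=0x94
prologue: push r3 → mem[0x93]=0x9b, sp=0x93
body[0] mov  r0, #0x8d → r0=0x8d
body[1] add  r3, r3, r2 → r3=0xd4
body[2] xor  r2, r1, r2 → r2=0x5d
body[3] add  r3, r4, r3 → r3=0x3d
body[4] mov  r2, r1 → r2=0x64
body[5] xor  r2, r4, r0 → r2=0xe4
body[6] add  r4, r4, #29 → r4=0x86
epilogue: pop r3=0x9b, sp=0x94
epilogue: pop r2=0x39, sp=0x95
epilogue: pop r0=0xa2, sp=0x96
r0: callee-saved, written=True
r1: caller-saved, written=False
r2: callee-saved, written=True
r4: caller-saved, written=True

SURVIVE = r0,r1,r2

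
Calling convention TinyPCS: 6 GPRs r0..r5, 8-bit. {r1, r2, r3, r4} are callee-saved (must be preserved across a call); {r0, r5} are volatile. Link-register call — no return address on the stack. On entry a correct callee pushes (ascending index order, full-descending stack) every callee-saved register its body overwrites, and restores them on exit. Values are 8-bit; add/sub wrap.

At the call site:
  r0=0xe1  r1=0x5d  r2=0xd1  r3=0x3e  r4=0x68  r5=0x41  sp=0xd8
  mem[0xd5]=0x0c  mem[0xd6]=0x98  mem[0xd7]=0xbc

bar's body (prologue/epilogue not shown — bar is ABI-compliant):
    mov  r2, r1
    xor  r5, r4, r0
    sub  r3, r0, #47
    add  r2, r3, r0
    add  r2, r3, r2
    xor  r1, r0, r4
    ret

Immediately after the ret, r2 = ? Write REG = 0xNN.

prologue: push r1 -> mem[0xd7]=0x5d, sp=0xd7
prologue: push r2 -> mem[0xd6]=0xd1, sp=0xd6
prologue: push r3 -> mem[0xd5]=0x3e, sp=0xd5
body[0] mov  r2, r1 -> r2=0x5d
body[1] xor  r5, r4, r0 -> r5=0x89
body[2] sub  r3, r0, #47 -> r3=0xb2
body[3] add  r2, r3, r0 -> r2=0x93
body[4] add  r2, r3, r2 -> r2=0x45
body[5] xor  r1, r0, r4 -> r1=0x89
epilogue: pop r3=0x3e, sp=0xd6
epilogue: pop r2=0xd1, sp=0xd7
epilogue: pop r1=0x5d, sp=0xd8
r2 is callee-saved -> restored

REG = 0xd1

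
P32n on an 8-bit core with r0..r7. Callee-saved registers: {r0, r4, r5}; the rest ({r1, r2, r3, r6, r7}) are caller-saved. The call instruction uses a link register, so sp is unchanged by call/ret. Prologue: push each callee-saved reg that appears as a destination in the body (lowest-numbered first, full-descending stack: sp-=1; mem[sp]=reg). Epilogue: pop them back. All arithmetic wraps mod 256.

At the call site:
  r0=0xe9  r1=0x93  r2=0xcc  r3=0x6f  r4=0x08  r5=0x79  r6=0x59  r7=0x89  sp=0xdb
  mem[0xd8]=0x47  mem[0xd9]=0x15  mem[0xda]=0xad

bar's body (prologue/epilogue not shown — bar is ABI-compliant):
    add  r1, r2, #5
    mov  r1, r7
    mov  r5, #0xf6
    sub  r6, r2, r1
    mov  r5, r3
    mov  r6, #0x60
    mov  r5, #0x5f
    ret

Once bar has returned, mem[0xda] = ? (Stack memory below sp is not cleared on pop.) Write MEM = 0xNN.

MEM = 0x79

prologue: push r5 → mem[0xda]=0x79, sp=0xda
body[0] add  r1, r2, #5 → r1=0xd1
body[1] mov  r1, r7 → r1=0x89
body[2] mov  r5, #0xf6 → r5=0xf6
body[3] sub  r6, r2, r1 → r6=0x43
body[4] mov  r5, r3 → r5=0x6f
body[5] mov  r6, #0x60 → r6=0x60
body[6] mov  r5, #0x5f → r5=0x5f
epilogue: pop r5=0x79, sp=0xdb
prologue pushed ['r5'] at ['0xda']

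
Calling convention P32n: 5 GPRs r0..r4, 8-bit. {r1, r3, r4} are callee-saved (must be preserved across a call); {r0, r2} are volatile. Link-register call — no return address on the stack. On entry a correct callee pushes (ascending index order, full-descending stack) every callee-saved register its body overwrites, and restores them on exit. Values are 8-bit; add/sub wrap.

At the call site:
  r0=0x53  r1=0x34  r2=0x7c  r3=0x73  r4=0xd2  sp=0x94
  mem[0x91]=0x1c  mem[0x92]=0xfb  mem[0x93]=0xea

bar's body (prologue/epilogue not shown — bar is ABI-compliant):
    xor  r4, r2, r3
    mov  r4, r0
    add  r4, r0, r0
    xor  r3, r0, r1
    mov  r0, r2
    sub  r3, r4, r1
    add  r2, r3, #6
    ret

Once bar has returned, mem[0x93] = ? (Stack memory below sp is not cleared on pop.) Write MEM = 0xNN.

prologue: push r3 -> mem[0x93]=0x73, sp=0x93
prologue: push r4 -> mem[0x92]=0xd2, sp=0x92
body[0] xor  r4, r2, r3 -> r4=0x0f
body[1] mov  r4, r0 -> r4=0x53
body[2] add  r4, r0, r0 -> r4=0xa6
body[3] xor  r3, r0, r1 -> r3=0x67
body[4] mov  r0, r2 -> r0=0x7c
body[5] sub  r3, r4, r1 -> r3=0x72
body[6] add  r2, r3, #6 -> r2=0x78
epilogue: pop r4=0xd2, sp=0x93
epilogue: pop r3=0x73, sp=0x94
prologue pushed ['r3', 'r4'] at ['0x93', '0x92']

MEM = 0x73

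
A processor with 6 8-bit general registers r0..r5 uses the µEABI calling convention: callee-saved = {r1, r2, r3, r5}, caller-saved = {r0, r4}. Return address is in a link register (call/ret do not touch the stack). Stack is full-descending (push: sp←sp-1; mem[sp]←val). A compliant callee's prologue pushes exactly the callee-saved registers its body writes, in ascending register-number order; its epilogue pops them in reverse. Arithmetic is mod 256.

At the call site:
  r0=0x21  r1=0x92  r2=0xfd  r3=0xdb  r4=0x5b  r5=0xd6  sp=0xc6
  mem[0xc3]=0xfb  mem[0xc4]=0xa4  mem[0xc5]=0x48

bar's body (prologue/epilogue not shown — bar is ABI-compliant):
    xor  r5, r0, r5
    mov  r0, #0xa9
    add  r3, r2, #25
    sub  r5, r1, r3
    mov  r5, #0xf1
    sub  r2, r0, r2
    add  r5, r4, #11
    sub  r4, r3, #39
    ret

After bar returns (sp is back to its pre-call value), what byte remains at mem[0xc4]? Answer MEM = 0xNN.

prologue: push r2 -> mem[0xc5]=0xfd, sp=0xc5
prologue: push r3 -> mem[0xc4]=0xdb, sp=0xc4
prologue: push r5 -> mem[0xc3]=0xd6, sp=0xc3
body[0] xor  r5, r0, r5 -> r5=0xf7
body[1] mov  r0, #0xa9 -> r0=0xa9
body[2] add  r3, r2, #25 -> r3=0x16
body[3] sub  r5, r1, r3 -> r5=0x7c
body[4] mov  r5, #0xf1 -> r5=0xf1
body[5] sub  r2, r0, r2 -> r2=0xac
body[6] add  r5, r4, #11 -> r5=0x66
body[7] sub  r4, r3, #39 -> r4=0xef
epilogue: pop r5=0xd6, sp=0xc4
epilogue: pop r3=0xdb, sp=0xc5
epilogue: pop r2=0xfd, sp=0xc6
prologue pushed ['r2', 'r3', 'r5'] at ['0xc5', '0xc4', '0xc3']

MEM = 0xdb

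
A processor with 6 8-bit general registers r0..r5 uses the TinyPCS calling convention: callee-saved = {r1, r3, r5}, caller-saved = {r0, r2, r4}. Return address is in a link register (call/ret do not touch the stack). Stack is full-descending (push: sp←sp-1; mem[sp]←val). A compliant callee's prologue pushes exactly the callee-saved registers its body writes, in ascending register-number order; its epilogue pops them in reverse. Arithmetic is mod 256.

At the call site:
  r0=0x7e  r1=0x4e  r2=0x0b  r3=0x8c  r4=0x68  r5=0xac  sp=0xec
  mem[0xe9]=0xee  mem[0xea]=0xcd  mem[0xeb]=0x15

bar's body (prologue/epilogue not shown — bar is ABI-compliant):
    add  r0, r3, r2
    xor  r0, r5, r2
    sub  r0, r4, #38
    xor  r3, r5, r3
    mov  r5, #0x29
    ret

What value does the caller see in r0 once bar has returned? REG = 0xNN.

prologue: push r3 -> mem[0xeb]=0x8c, sp=0xeb
prologue: push r5 -> mem[0xea]=0xac, sp=0xea
body[0] add  r0, r3, r2 -> r0=0x97
body[1] xor  r0, r5, r2 -> r0=0xa7
body[2] sub  r0, r4, #38 -> r0=0x42
body[3] xor  r3, r5, r3 -> r3=0x20
body[4] mov  r5, #0x29 -> r5=0x29
epilogue: pop r5=0xac, sp=0xeb
epilogue: pop r3=0x8c, sp=0xec
r0 is caller-saved -> body value

REG = 0x42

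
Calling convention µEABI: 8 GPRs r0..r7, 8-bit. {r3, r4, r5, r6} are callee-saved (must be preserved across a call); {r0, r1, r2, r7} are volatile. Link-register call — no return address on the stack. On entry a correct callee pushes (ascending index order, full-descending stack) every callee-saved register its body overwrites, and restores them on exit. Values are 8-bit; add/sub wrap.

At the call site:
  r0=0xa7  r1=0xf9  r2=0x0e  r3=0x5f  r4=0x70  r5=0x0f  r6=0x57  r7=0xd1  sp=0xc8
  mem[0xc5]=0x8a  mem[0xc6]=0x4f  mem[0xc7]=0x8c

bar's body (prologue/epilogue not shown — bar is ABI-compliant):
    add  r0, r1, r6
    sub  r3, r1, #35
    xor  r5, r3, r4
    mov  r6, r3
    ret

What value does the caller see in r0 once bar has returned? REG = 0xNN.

REG = 0x50

prologue: push r3 -> mem[0xc7]=0x5f, sp=0xc7
prologue: push r5 -> mem[0xc6]=0x0f, sp=0xc6
prologue: push r6 -> mem[0xc5]=0x57, sp=0xc5
body[0] add  r0, r1, r6 -> r0=0x50
body[1] sub  r3, r1, #35 -> r3=0xd6
body[2] xor  r5, r3, r4 -> r5=0xa6
body[3] mov  r6, r3 -> r6=0xd6
epilogue: pop r6=0x57, sp=0xc6
epilogue: pop r5=0x0f, sp=0xc7
epilogue: pop r3=0x5f, sp=0xc8
r0 is caller-saved -> body value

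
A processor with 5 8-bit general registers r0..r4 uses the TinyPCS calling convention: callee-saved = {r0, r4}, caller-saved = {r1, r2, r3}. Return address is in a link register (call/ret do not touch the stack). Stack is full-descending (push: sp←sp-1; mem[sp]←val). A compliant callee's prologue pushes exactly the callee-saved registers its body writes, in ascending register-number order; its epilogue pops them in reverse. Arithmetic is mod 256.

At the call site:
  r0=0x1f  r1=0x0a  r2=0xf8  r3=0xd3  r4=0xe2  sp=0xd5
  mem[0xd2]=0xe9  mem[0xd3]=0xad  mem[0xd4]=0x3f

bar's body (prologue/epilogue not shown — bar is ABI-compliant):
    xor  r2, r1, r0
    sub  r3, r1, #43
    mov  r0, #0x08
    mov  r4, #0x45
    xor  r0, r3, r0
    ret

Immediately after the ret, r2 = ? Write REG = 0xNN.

prologue: push r0 -> mem[0xd4]=0x1f, sp=0xd4
prologue: push r4 -> mem[0xd3]=0xe2, sp=0xd3
body[0] xor  r2, r1, r0 -> r2=0x15
body[1] sub  r3, r1, #43 -> r3=0xdf
body[2] mov  r0, #0x08 -> r0=0x08
body[3] mov  r4, #0x45 -> r4=0x45
body[4] xor  r0, r3, r0 -> r0=0xd7
epilogue: pop r4=0xe2, sp=0xd4
epilogue: pop r0=0x1f, sp=0xd5
r2 is caller-saved -> body value

REG = 0x15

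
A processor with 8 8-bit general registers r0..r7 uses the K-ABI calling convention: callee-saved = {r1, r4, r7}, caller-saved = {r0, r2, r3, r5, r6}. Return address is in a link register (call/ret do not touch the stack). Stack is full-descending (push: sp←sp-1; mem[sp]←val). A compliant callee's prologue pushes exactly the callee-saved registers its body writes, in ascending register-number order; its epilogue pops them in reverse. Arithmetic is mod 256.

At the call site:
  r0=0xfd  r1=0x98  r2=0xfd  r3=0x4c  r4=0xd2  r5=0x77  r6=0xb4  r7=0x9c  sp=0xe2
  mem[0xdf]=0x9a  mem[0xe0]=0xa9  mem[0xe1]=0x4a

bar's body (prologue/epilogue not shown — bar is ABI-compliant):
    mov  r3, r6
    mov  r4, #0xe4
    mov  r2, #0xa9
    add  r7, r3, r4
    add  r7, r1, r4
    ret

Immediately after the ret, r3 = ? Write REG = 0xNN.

prologue: push r4 -> mem[0xe1]=0xd2, sp=0xe1
prologue: push r7 -> mem[0xe0]=0x9c, sp=0xe0
body[0] mov  r3, r6 -> r3=0xb4
body[1] mov  r4, #0xe4 -> r4=0xe4
body[2] mov  r2, #0xa9 -> r2=0xa9
body[3] add  r7, r3, r4 -> r7=0x98
body[4] add  r7, r1, r4 -> r7=0x7c
epilogue: pop r7=0x9c, sp=0xe1
epilogue: pop r4=0xd2, sp=0xe2
r3 is caller-saved -> body value

REG = 0xb4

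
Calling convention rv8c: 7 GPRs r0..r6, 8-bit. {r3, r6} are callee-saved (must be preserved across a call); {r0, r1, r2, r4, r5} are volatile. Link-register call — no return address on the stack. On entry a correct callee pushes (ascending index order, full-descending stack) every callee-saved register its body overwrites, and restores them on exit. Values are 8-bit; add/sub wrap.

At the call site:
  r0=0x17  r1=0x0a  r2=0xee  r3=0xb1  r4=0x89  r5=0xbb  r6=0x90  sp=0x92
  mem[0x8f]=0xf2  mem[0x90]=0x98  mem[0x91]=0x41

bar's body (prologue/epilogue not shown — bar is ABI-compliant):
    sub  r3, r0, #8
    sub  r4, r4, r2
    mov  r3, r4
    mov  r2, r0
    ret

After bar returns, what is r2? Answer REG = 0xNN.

prologue: push r3 -> mem[0x91]=0xb1, sp=0x91
body[0] sub  r3, r0, #8 -> r3=0x0f
body[1] sub  r4, r4, r2 -> r4=0x9b
body[2] mov  r3, r4 -> r3=0x9b
body[3] mov  r2, r0 -> r2=0x17
epilogue: pop r3=0xb1, sp=0x92
r2 is caller-saved -> body value

REG = 0x17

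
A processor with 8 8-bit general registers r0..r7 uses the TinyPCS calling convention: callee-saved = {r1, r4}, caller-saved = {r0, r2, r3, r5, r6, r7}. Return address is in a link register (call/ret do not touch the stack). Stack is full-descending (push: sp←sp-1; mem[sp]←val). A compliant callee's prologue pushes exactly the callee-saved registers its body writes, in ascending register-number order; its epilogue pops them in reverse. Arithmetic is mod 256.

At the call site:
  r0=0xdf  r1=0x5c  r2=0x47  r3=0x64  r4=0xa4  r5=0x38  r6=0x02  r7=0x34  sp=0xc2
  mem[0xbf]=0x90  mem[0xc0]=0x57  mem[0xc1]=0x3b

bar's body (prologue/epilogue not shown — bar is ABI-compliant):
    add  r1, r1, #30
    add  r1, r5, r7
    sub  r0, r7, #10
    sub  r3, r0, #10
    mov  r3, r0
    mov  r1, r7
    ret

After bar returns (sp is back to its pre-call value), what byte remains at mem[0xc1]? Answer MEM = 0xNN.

MEM = 0x5c

prologue: push r1 -> mem[0xc1]=0x5c, sp=0xc1
body[0] add  r1, r1, #30 -> r1=0x7a
body[1] add  r1, r5, r7 -> r1=0x6c
body[2] sub  r0, r7, #10 -> r0=0x2a
body[3] sub  r3, r0, #10 -> r3=0x20
body[4] mov  r3, r0 -> r3=0x2a
body[5] mov  r1, r7 -> r1=0x34
epilogue: pop r1=0x5c, sp=0xc2
prologue pushed ['r1'] at ['0xc1']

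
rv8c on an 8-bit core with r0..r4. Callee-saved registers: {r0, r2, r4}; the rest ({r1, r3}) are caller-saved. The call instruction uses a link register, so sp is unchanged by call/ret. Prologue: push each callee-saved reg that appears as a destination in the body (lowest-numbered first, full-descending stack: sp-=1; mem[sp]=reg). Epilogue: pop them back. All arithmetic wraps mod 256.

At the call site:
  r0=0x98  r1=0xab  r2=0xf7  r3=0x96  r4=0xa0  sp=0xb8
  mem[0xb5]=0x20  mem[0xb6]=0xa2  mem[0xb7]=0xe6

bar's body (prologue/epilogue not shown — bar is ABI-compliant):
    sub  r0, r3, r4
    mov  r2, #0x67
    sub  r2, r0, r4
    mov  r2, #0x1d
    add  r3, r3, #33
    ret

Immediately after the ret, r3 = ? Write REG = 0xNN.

REG = 0xb7

prologue: push r0 -> mem[0xb7]=0x98, sp=0xb7
prologue: push r2 -> mem[0xb6]=0xf7, sp=0xb6
body[0] sub  r0, r3, r4 -> r0=0xf6
body[1] mov  r2, #0x67 -> r2=0x67
body[2] sub  r2, r0, r4 -> r2=0x56
body[3] mov  r2, #0x1d -> r2=0x1d
body[4] add  r3, r3, #33 -> r3=0xb7
epilogue: pop r2=0xf7, sp=0xb7
epilogue: pop r0=0x98, sp=0xb8
r3 is caller-saved -> body value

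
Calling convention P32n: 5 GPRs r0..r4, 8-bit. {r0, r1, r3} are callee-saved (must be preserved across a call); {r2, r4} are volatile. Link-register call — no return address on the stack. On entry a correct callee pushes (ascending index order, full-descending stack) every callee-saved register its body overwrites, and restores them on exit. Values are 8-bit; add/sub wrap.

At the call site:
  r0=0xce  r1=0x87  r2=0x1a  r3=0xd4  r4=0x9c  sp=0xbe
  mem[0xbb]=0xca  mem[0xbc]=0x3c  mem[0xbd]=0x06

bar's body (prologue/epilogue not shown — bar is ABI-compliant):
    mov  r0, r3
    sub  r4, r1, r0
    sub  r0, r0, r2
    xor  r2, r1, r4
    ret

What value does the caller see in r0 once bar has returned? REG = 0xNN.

prologue: push r0 → mem[0xbd]=0xce, sp=0xbd
body[0] mov  r0, r3 → r0=0xd4
body[1] sub  r4, r1, r0 → r4=0xb3
body[2] sub  r0, r0, r2 → r0=0xba
body[3] xor  r2, r1, r4 → r2=0x34
epilogue: pop r0=0xce, sp=0xbe
r0 is callee-saved → restored

REG = 0xce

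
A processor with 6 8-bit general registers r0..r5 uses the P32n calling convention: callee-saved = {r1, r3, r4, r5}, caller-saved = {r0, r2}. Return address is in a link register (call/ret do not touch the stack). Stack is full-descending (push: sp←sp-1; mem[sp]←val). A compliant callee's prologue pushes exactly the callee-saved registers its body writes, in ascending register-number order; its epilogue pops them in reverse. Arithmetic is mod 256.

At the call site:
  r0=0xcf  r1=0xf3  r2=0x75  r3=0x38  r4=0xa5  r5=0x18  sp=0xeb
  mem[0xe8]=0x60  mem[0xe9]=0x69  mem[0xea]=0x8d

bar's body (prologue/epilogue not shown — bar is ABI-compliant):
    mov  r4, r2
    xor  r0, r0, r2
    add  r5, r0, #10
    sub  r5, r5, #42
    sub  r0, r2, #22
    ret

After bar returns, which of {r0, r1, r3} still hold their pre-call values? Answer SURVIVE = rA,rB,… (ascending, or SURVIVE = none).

prologue: push r4 -> mem[0xea]=0xa5, sp=0xea
prologue: push r5 -> mem[0xe9]=0x18, sp=0xe9
body[0] mov  r4, r2 -> r4=0x75
body[1] xor  r0, r0, r2 -> r0=0xba
body[2] add  r5, r0, #10 -> r5=0xc4
body[3] sub  r5, r5, #42 -> r5=0x9a
body[4] sub  r0, r2, #22 -> r0=0x5f
epilogue: pop r5=0x18, sp=0xea
epilogue: pop r4=0xa5, sp=0xeb
r0: caller-saved, written=True
r1: callee-saved, written=False
r3: callee-saved, written=False

SURVIVE = r1,r3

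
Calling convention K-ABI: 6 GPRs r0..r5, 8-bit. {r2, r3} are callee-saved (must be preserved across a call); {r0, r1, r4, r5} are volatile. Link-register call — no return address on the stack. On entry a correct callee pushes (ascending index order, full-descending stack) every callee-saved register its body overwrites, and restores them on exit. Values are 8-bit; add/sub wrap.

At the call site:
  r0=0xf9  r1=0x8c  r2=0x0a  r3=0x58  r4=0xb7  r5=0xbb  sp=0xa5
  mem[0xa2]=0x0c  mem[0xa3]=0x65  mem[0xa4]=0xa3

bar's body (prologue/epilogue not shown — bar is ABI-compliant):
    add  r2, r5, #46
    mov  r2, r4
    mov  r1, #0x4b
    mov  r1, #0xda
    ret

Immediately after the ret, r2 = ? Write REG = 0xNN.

prologue: push r2 -> mem[0xa4]=0x0a, sp=0xa4
body[0] add  r2, r5, #46 -> r2=0xe9
body[1] mov  r2, r4 -> r2=0xb7
body[2] mov  r1, #0x4b -> r1=0x4b
body[3] mov  r1, #0xda -> r1=0xda
epilogue: pop r2=0x0a, sp=0xa5
r2 is callee-saved -> restored

REG = 0x0a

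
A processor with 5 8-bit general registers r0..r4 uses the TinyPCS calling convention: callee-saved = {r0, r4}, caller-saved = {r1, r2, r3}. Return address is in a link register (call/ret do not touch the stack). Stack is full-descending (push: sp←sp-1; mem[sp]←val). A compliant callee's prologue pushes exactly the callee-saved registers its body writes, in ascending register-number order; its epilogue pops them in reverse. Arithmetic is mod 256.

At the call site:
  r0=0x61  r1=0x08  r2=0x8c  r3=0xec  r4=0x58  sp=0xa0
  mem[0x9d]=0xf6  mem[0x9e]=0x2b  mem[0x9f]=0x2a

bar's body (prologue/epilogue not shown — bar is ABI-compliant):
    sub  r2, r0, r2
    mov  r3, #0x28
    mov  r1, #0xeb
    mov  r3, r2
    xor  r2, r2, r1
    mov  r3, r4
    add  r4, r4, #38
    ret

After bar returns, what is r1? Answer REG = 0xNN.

prologue: push r4 -> mem[0x9f]=0x58, sp=0x9f
body[0] sub  r2, r0, r2 -> r2=0xd5
body[1] mov  r3, #0x28 -> r3=0x28
body[2] mov  r1, #0xeb -> r1=0xeb
body[3] mov  r3, r2 -> r3=0xd5
body[4] xor  r2, r2, r1 -> r2=0x3e
body[5] mov  r3, r4 -> r3=0x58
body[6] add  r4, r4, #38 -> r4=0x7e
epilogue: pop r4=0x58, sp=0xa0
r1 is caller-saved -> body value

REG = 0xeb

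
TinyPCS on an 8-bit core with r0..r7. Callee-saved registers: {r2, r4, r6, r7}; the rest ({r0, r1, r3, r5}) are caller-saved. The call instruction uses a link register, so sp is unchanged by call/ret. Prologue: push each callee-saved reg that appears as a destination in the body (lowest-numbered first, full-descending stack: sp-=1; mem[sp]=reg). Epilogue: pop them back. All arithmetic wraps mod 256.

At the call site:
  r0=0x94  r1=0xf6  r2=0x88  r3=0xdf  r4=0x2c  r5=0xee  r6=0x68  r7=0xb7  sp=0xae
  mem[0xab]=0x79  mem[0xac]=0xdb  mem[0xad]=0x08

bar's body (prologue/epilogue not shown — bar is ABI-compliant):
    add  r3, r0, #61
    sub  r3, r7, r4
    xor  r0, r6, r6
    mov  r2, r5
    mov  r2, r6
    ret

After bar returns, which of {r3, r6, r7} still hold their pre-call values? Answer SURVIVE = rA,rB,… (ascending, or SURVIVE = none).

prologue: push r2 → mem[0xad]=0x88, sp=0xad
body[0] add  r3, r0, #61 → r3=0xd1
body[1] sub  r3, r7, r4 → r3=0x8b
body[2] xor  r0, r6, r6 → r0=0x00
body[3] mov  r2, r5 → r2=0xee
body[4] mov  r2, r6 → r2=0x68
epilogue: pop r2=0x88, sp=0xae
r3: caller-saved, written=True
r6: callee-saved, written=False
r7: callee-saved, written=False

SURVIVE = r6,r7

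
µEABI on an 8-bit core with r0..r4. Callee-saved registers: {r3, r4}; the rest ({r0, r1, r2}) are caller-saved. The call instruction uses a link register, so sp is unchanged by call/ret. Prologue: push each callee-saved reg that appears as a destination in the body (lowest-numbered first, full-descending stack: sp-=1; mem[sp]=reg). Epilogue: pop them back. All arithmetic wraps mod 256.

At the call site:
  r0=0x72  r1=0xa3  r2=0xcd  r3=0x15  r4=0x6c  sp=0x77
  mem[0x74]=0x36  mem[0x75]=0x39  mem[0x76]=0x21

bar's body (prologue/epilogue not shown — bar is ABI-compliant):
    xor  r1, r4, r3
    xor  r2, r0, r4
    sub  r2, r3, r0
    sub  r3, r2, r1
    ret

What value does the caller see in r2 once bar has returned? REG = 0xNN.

prologue: push r3 -> mem[0x76]=0x15, sp=0x76
body[0] xor  r1, r4, r3 -> r1=0x79
body[1] xor  r2, r0, r4 -> r2=0x1e
body[2] sub  r2, r3, r0 -> r2=0xa3
body[3] sub  r3, r2, r1 -> r3=0x2a
epilogue: pop r3=0x15, sp=0x77
r2 is caller-saved -> body value

REG = 0xa3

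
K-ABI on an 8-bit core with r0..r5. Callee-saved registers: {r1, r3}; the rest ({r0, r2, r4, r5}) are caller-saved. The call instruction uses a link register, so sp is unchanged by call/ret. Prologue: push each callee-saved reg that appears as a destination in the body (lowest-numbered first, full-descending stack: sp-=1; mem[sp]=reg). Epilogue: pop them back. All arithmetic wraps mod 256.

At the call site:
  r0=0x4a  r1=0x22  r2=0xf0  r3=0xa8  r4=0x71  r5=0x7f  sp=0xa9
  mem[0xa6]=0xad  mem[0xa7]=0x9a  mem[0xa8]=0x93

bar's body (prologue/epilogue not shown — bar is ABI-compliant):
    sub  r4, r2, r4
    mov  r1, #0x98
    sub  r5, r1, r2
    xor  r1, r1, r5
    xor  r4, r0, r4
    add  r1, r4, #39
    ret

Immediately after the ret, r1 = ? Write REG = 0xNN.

REG = 0x22

prologue: push r1 -> mem[0xa8]=0x22, sp=0xa8
body[0] sub  r4, r2, r4 -> r4=0x7f
body[1] mov  r1, #0x98 -> r1=0x98
body[2] sub  r5, r1, r2 -> r5=0xa8
body[3] xor  r1, r1, r5 -> r1=0x30
body[4] xor  r4, r0, r4 -> r4=0x35
body[5] add  r1, r4, #39 -> r1=0x5c
epilogue: pop r1=0x22, sp=0xa9
r1 is callee-saved -> restored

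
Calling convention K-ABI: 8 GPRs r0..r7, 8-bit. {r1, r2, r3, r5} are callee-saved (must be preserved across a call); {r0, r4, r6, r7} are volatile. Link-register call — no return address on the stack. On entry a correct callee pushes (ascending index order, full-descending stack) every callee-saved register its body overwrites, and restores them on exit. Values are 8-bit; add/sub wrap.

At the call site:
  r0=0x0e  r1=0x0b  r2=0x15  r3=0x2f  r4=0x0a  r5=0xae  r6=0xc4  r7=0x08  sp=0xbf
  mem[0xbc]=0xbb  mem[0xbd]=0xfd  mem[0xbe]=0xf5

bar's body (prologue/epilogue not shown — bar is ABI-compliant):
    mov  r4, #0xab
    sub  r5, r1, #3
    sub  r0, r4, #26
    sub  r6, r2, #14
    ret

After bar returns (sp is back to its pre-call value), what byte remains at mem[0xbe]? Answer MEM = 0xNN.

prologue: push r5 -> mem[0xbe]=0xae, sp=0xbe
body[0] mov  r4, #0xab -> r4=0xab
body[1] sub  r5, r1, #3 -> r5=0x08
body[2] sub  r0, r4, #26 -> r0=0x91
body[3] sub  r6, r2, #14 -> r6=0x07
epilogue: pop r5=0xae, sp=0xbf
prologue pushed ['r5'] at ['0xbe']

MEM = 0xae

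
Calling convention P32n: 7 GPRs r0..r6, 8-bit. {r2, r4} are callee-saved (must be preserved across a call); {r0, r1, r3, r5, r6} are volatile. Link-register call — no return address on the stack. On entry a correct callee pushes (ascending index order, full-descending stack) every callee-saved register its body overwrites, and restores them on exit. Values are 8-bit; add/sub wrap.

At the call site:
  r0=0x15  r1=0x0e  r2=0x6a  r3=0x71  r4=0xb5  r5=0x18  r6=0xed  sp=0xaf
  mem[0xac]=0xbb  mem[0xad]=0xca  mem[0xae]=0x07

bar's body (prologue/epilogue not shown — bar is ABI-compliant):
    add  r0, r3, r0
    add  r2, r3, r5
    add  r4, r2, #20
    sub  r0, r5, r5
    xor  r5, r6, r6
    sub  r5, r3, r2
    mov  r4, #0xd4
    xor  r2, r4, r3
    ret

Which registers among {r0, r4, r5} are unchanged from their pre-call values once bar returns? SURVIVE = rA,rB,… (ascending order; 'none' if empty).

SURVIVE = r4

prologue: push r2 -> mem[0xae]=0x6a, sp=0xae
prologue: push r4 -> mem[0xad]=0xb5, sp=0xad
body[0] add  r0, r3, r0 -> r0=0x86
body[1] add  r2, r3, r5 -> r2=0x89
body[2] add  r4, r2, #20 -> r4=0x9d
body[3] sub  r0, r5, r5 -> r0=0x00
body[4] xor  r5, r6, r6 -> r5=0x00
body[5] sub  r5, r3, r2 -> r5=0xe8
body[6] mov  r4, #0xd4 -> r4=0xd4
body[7] xor  r2, r4, r3 -> r2=0xa5
epilogue: pop r4=0xb5, sp=0xae
epilogue: pop r2=0x6a, sp=0xaf
r0: caller-saved, written=True
r4: callee-saved, written=True
r5: caller-saved, written=True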